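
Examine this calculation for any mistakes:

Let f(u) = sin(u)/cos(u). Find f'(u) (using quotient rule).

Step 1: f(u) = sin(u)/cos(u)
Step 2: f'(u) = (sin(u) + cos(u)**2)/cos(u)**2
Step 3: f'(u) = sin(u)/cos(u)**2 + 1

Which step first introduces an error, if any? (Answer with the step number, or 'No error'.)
Step 2

Step 2 is incorrect due to a wrong exponent.
The step shows: (sin(u) + cos(u)**2)/cos(u)**2
The correct value should be: (sin(u)**2 + cos(u)**2)/cos(u)**2

Explanation: The exponent 2 on sin(u) was incorrectly written as 1: the term (sin(u)**2 + cos(u)**2)/cos(u)**2 was incorrectly written as (sin(u) + cos(u)**2)/cos(u)**2
The later steps are derived from this incorrect expression, so the error originates in Step 2.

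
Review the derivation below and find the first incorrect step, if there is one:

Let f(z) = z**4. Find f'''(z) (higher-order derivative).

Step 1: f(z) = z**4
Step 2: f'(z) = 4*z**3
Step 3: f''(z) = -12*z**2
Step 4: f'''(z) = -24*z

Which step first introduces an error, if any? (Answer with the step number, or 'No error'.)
Step 3

Step 3 is incorrect due to a sign flip.
The step shows: -12*z**2
The correct value should be: 12*z**2

Explanation: The sign of the whole expression was flipped: the term 12*z**2 was incorrectly written as -12*z**2
The later steps are derived from this incorrect expression, so the error originates in Step 3.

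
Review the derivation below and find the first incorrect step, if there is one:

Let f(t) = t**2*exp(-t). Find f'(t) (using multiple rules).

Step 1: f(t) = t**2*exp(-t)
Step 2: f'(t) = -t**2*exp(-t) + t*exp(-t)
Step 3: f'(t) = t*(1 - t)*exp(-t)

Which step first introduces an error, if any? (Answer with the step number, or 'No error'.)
Step 2

Step 2 is incorrect due to a wrong coefficient.
The step shows: -t**2*exp(-t) + t*exp(-t)
The correct value should be: -t**2*exp(-t) + 2*t*exp(-t)

Explanation: The coefficient 2 was incorrectly written as 1: the term 2*t*exp(-t) was incorrectly written as t*exp(-t)
The later steps are derived from this incorrect expression, so the error originates in Step 2.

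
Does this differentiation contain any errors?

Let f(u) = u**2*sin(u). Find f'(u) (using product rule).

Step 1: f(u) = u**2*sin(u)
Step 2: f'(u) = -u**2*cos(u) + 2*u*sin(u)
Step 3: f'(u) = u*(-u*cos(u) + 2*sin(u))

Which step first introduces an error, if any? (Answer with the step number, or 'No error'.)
Step 2

Step 2 is incorrect due to a sign flip.
The step shows: -u**2*cos(u) + 2*u*sin(u)
The correct value should be: u**2*cos(u) + 2*u*sin(u)

Explanation: The sign of one term was flipped: the term u**2*cos(u) was incorrectly written as -u**2*cos(u)
The later steps are derived from this incorrect expression, so the error originates in Step 2.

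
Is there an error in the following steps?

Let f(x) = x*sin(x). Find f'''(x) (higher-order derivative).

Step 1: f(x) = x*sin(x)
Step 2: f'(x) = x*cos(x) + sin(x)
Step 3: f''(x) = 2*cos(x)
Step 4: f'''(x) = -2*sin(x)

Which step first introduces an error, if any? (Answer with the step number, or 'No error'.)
Step 3

Step 3 is incorrect due to a dropped term.
The step shows: 2*cos(x)
The correct value should be: -x*sin(x) + 2*cos(x)

Explanation: A term was dropped: the term -x*sin(x) was incorrectly omitted
The later steps are derived from this incorrect expression, so the error originates in Step 3.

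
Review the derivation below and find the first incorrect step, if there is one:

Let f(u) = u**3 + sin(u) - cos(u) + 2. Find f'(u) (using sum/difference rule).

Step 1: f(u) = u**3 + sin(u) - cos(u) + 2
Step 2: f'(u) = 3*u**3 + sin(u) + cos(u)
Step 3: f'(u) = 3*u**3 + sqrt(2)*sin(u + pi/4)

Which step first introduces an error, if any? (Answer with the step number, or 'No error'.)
Step 2

Step 2 is incorrect due to a wrong exponent.
The step shows: 3*u**3 + sin(u) + cos(u)
The correct value should be: 3*u**2 + sin(u) + cos(u)

Explanation: The exponent 2 on u was incorrectly written as 3: the term 3*u**2 was incorrectly written as 3*u**3
The later steps are derived from this incorrect expression, so the error originates in Step 2.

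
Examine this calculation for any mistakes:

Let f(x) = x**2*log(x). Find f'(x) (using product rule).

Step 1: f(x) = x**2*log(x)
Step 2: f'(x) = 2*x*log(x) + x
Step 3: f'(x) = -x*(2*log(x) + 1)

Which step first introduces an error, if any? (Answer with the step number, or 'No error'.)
Step 3

Step 3 is incorrect due to a sign flip.
The step shows: -x*(2*log(x) + 1)
The correct value should be: x*(2*log(x) + 1)

Explanation: The sign of the whole expression was flipped: the term x*(2*log(x) + 1) was incorrectly written as -x*(2*log(x) + 1)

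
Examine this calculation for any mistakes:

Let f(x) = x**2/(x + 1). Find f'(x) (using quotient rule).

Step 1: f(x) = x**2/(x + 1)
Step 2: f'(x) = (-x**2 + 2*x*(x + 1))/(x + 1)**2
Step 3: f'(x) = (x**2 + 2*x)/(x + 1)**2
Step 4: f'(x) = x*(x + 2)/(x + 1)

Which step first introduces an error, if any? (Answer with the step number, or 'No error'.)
Step 4

Step 4 is incorrect due to a wrong exponent.
The step shows: x*(x + 2)/(x + 1)
The correct value should be: x*(x + 2)/(x + 1)**2

Explanation: The exponent -2 on x + 1 was incorrectly written as -1: the term x*(x + 2)/(x + 1)**2 was incorrectly written as x*(x + 2)/(x + 1)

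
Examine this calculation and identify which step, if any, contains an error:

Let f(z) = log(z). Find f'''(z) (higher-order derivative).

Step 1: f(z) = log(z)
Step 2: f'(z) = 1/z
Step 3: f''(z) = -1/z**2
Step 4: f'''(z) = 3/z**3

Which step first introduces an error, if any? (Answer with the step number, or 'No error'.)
Step 4

Step 4 is incorrect due to a wrong coefficient.
The step shows: 3/z**3
The correct value should be: 2/z**3

Explanation: The coefficient 2 was incorrectly written as 3: the term 2/z**3 was incorrectly written as 3/z**3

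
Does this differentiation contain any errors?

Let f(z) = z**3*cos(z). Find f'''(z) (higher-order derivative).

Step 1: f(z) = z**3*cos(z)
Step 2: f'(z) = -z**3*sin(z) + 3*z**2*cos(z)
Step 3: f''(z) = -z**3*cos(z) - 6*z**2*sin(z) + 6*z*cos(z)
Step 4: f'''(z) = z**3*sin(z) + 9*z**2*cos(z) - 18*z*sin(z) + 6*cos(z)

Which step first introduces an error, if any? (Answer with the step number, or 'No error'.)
Step 4

Step 4 is incorrect due to a sign flip.
The step shows: z**3*sin(z) + 9*z**2*cos(z) - 18*z*sin(z) + 6*cos(z)
The correct value should be: z**3*sin(z) - 9*z**2*cos(z) - 18*z*sin(z) + 6*cos(z)

Explanation: The sign of one term was flipped: the term -9*z**2*cos(z) was incorrectly written as 9*z**2*cos(z)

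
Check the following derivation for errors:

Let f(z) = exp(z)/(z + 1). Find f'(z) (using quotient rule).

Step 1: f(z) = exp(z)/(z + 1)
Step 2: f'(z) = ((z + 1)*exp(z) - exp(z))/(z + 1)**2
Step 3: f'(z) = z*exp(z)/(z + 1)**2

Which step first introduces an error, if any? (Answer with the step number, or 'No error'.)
No error

All steps in this derivation are correct.
The final answer f'(z) = z*exp(z)/(z + 1)**2 is valid.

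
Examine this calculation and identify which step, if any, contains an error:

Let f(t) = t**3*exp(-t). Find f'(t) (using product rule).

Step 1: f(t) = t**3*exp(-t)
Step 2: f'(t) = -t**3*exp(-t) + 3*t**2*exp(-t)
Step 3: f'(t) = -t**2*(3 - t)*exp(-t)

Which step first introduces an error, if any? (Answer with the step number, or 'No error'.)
Step 3

Step 3 is incorrect due to a sign flip.
The step shows: -t**2*(3 - t)*exp(-t)
The correct value should be: t**2*(3 - t)*exp(-t)

Explanation: The sign of the whole expression was flipped: the term t**2*(3 - t)*exp(-t) was incorrectly written as -t**2*(3 - t)*exp(-t)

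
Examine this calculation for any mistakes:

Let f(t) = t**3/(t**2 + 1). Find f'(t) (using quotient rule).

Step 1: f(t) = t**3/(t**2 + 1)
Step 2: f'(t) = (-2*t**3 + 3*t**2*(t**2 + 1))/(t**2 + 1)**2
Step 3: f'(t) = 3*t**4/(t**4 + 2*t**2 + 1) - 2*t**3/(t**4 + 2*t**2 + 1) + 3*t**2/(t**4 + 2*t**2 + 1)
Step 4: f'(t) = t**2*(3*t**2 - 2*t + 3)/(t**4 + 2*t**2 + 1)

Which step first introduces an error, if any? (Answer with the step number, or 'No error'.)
Step 2

Step 2 is incorrect due to a wrong exponent.
The step shows: (-2*t**3 + 3*t**2*(t**2 + 1))/(t**2 + 1)**2
The correct value should be: (-2*t**4 + 3*t**2*(t**2 + 1))/(t**2 + 1)**2

Explanation: The exponent 4 on t was incorrectly written as 3: the term (-2*t**4 + 3*t**2*(t**2 + 1))/(t**2 + 1)**2 was incorrectly written as (-2*t**3 + 3*t**2*(t**2 + 1))/(t**2 + 1)**2
The later steps are derived from this incorrect expression, so the error originates in Step 2.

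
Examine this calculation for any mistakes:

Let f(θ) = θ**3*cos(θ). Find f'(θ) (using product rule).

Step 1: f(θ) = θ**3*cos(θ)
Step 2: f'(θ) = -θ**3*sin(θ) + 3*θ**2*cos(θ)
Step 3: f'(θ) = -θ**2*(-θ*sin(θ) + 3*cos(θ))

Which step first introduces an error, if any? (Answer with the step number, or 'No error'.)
Step 3

Step 3 is incorrect due to a sign flip.
The step shows: -θ**2*(-θ*sin(θ) + 3*cos(θ))
The correct value should be: θ**2*(-θ*sin(θ) + 3*cos(θ))

Explanation: The sign of the whole expression was flipped: the term θ**2*(-θ*sin(θ) + 3*cos(θ)) was incorrectly written as -θ**2*(-θ*sin(θ) + 3*cos(θ))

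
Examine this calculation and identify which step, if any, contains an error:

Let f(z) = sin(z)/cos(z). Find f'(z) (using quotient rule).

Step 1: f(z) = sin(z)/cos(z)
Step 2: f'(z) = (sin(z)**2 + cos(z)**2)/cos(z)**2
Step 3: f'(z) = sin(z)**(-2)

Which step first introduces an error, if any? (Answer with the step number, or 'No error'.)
Step 3

Step 3 is incorrect due to a wrong trig function.
The step shows: sin(z)**(-2)
The correct value should be: cos(z)**(-2)

Explanation: cos(z) was incorrectly written as sin(z): the term cos(z)**(-2) was incorrectly written as sin(z)**(-2)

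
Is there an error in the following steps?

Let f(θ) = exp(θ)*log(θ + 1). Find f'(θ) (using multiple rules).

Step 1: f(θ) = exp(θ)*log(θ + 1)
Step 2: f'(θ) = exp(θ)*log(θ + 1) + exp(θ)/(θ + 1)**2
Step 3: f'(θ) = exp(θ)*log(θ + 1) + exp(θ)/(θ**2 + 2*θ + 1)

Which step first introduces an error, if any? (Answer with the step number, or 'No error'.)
Step 2

Step 2 is incorrect due to a wrong exponent.
The step shows: exp(θ)*log(θ + 1) + exp(θ)/(θ + 1)**2
The correct value should be: exp(θ)*log(θ + 1) + exp(θ)/(θ + 1)

Explanation: The exponent -1 on θ + 1 was incorrectly written as -2: the term exp(θ)/(θ + 1) was incorrectly written as exp(θ)/(θ + 1)**2
The later steps are derived from this incorrect expression, so the error originates in Step 2.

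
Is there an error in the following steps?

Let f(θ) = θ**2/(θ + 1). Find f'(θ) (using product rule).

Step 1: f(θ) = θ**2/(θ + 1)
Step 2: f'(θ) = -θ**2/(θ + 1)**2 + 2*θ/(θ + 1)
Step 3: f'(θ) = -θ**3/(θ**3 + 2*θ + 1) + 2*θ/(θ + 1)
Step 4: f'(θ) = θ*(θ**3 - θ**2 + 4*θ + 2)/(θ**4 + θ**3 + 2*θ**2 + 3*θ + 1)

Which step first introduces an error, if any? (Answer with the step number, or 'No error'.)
Step 3

Step 3 is incorrect due to a wrong exponent.
The step shows: -θ**3/(θ**3 + 2*θ + 1) + 2*θ/(θ + 1)
The correct value should be: -θ**2/(θ**2 + 2*θ + 1) + 2*θ/(θ + 1)

Explanation: The exponent 2 on θ was incorrectly written as 3: the term -θ**2/(θ**2 + 2*θ + 1) was incorrectly written as -θ**3/(θ**3 + 2*θ + 1)
The later steps are derived from this incorrect expression, so the error originates in Step 3.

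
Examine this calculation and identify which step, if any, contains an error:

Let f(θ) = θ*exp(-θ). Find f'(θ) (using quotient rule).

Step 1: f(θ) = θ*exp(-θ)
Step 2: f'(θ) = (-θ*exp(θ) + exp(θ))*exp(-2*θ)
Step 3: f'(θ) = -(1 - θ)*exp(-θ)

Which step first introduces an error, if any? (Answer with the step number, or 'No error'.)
Step 3

Step 3 is incorrect due to a sign flip.
The step shows: -(1 - θ)*exp(-θ)
The correct value should be: (1 - θ)*exp(-θ)

Explanation: The sign of the whole expression was flipped: the term (1 - θ)*exp(-θ) was incorrectly written as -(1 - θ)*exp(-θ)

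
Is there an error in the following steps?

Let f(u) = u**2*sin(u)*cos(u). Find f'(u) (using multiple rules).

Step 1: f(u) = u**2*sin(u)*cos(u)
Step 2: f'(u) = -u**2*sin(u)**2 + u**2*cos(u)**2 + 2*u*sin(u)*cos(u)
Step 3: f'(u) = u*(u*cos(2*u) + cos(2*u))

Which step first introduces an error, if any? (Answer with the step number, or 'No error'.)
Step 3

Step 3 is incorrect due to a wrong trig function.
The step shows: u*(u*cos(2*u) + cos(2*u))
The correct value should be: u*(u*cos(2*u) + sin(2*u))

Explanation: sin(2*u) was incorrectly written as cos(2*u): the term u*(u*cos(2*u) + sin(2*u)) was incorrectly written as u*(u*cos(2*u) + cos(2*u))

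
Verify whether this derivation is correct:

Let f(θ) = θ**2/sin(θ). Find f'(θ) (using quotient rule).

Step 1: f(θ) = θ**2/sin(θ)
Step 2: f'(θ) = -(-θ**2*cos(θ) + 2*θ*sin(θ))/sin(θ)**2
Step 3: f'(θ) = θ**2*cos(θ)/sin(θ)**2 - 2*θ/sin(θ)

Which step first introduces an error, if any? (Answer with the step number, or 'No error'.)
Step 2

Step 2 is incorrect due to a sign flip.
The step shows: -(-θ**2*cos(θ) + 2*θ*sin(θ))/sin(θ)**2
The correct value should be: (-θ**2*cos(θ) + 2*θ*sin(θ))/sin(θ)**2

Explanation: The sign of the whole expression was flipped: the term (-θ**2*cos(θ) + 2*θ*sin(θ))/sin(θ)**2 was incorrectly written as -(-θ**2*cos(θ) + 2*θ*sin(θ))/sin(θ)**2
The later steps are derived from this incorrect expression, so the error originates in Step 2.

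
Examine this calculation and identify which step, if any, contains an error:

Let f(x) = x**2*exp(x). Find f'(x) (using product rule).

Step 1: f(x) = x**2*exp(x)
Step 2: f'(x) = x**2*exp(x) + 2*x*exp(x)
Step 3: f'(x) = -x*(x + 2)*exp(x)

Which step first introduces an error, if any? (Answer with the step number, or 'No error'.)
Step 3

Step 3 is incorrect due to a sign flip.
The step shows: -x*(x + 2)*exp(x)
The correct value should be: x*(x + 2)*exp(x)

Explanation: The sign of the whole expression was flipped: the term x*(x + 2)*exp(x) was incorrectly written as -x*(x + 2)*exp(x)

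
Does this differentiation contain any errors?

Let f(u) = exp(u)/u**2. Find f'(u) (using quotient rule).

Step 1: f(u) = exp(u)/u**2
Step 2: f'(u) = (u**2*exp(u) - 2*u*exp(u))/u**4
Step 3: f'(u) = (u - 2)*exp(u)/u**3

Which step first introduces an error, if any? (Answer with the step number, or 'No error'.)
No error

All steps in this derivation are correct.
The final answer f'(u) = (u - 2)*exp(u)/u**3 is valid.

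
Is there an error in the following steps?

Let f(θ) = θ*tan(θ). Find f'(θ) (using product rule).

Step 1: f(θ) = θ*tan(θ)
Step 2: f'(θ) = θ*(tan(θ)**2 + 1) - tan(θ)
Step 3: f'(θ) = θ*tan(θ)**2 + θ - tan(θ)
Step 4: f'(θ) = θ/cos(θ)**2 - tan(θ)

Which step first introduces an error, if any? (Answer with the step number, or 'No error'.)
Step 2

Step 2 is incorrect due to a sign flip.
The step shows: θ*(tan(θ)**2 + 1) - tan(θ)
The correct value should be: θ*(tan(θ)**2 + 1) + tan(θ)

Explanation: The sign of one term was flipped: the term tan(θ) was incorrectly written as -tan(θ)
The later steps are derived from this incorrect expression, so the error originates in Step 2.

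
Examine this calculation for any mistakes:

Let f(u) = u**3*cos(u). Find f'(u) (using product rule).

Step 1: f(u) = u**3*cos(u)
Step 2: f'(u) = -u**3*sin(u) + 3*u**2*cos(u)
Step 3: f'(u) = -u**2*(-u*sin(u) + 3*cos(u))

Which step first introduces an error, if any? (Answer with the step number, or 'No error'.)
Step 3

Step 3 is incorrect due to a sign flip.
The step shows: -u**2*(-u*sin(u) + 3*cos(u))
The correct value should be: u**2*(-u*sin(u) + 3*cos(u))

Explanation: The sign of the whole expression was flipped: the term u**2*(-u*sin(u) + 3*cos(u)) was incorrectly written as -u**2*(-u*sin(u) + 3*cos(u))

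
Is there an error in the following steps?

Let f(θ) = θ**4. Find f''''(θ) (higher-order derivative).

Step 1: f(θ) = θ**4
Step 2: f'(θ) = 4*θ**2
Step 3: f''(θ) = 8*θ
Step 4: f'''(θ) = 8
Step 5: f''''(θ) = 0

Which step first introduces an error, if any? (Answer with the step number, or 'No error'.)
Step 2

Step 2 is incorrect due to a wrong exponent.
The step shows: 4*θ**2
The correct value should be: 4*θ**3

Explanation: The exponent 3 on θ was incorrectly written as 2: the term 4*θ**3 was incorrectly written as 4*θ**2
The later steps are derived from this incorrect expression, so the error originates in Step 2.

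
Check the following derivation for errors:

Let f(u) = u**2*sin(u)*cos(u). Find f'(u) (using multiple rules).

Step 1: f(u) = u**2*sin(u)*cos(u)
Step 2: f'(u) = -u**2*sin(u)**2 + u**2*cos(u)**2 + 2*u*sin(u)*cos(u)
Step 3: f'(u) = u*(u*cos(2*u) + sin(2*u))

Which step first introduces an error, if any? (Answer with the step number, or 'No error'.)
No error

All steps in this derivation are correct.
The final answer f'(u) = u*(u*cos(2*u) + sin(2*u)) is valid.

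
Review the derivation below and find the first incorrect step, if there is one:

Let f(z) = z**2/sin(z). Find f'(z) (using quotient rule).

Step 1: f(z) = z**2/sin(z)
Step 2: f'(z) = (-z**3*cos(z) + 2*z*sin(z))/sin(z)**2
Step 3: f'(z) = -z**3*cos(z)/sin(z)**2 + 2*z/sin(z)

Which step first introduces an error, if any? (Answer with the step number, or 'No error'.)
Step 2

Step 2 is incorrect due to a wrong exponent.
The step shows: (-z**3*cos(z) + 2*z*sin(z))/sin(z)**2
The correct value should be: (-z**2*cos(z) + 2*z*sin(z))/sin(z)**2

Explanation: The exponent 2 on z was incorrectly written as 3: the term (-z**2*cos(z) + 2*z*sin(z))/sin(z)**2 was incorrectly written as (-z**3*cos(z) + 2*z*sin(z))/sin(z)**2
The later steps are derived from this incorrect expression, so the error originates in Step 2.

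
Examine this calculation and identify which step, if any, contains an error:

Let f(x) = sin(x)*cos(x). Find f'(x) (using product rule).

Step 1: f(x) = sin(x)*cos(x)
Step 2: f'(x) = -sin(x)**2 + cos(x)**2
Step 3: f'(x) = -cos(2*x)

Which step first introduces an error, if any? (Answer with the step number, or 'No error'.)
Step 3

Step 3 is incorrect due to a sign flip.
The step shows: -cos(2*x)
The correct value should be: cos(2*x)

Explanation: The sign of the whole expression was flipped: the term cos(2*x) was incorrectly written as -cos(2*x)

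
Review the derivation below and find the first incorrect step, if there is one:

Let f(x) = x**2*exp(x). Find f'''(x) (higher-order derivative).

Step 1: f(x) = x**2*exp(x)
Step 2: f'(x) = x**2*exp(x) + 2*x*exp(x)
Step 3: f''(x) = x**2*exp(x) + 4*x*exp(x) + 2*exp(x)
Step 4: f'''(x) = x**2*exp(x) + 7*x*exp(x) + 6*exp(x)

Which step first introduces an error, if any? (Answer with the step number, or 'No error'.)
Step 4

Step 4 is incorrect due to a wrong coefficient.
The step shows: x**2*exp(x) + 7*x*exp(x) + 6*exp(x)
The correct value should be: x**2*exp(x) + 6*x*exp(x) + 6*exp(x)

Explanation: The coefficient 6 was incorrectly written as 7: the term 6*x*exp(x) was incorrectly written as 7*x*exp(x)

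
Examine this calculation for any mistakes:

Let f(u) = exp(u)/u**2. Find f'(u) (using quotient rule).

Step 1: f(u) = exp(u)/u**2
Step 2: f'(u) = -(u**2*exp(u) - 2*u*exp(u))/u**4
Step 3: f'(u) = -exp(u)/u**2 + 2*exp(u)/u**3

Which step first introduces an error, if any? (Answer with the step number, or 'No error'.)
Step 2

Step 2 is incorrect due to a sign flip.
The step shows: -(u**2*exp(u) - 2*u*exp(u))/u**4
The correct value should be: (u**2*exp(u) - 2*u*exp(u))/u**4

Explanation: The sign of the whole expression was flipped: the term (u**2*exp(u) - 2*u*exp(u))/u**4 was incorrectly written as -(u**2*exp(u) - 2*u*exp(u))/u**4
The later steps are derived from this incorrect expression, so the error originates in Step 2.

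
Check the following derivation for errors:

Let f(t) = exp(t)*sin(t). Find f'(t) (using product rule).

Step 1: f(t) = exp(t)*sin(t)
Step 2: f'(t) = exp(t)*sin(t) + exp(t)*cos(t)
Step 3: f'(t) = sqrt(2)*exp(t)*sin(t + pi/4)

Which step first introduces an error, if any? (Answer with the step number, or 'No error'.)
No error

All steps in this derivation are correct.
The final answer f'(t) = sqrt(2)*exp(t)*sin(t + pi/4) is valid.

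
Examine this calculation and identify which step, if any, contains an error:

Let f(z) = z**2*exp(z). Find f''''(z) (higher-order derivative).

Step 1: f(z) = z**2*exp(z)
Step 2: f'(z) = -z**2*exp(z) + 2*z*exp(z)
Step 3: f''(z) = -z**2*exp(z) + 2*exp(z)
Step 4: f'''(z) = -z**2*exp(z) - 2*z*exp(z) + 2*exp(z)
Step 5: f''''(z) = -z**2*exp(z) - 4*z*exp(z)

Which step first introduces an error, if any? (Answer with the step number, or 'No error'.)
Step 2

Step 2 is incorrect due to a sign flip.
The step shows: -z**2*exp(z) + 2*z*exp(z)
The correct value should be: z**2*exp(z) + 2*z*exp(z)

Explanation: The sign of one term was flipped: the term z**2*exp(z) was incorrectly written as -z**2*exp(z)
The later steps are derived from this incorrect expression, so the error originates in Step 2.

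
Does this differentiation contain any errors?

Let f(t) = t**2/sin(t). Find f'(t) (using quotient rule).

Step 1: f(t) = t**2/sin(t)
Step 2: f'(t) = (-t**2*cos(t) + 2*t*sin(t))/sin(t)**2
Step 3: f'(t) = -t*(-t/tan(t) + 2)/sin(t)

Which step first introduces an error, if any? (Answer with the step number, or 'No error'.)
Step 3

Step 3 is incorrect due to a sign flip.
The step shows: -t*(-t/tan(t) + 2)/sin(t)
The correct value should be: t*(-t/tan(t) + 2)/sin(t)

Explanation: The sign of the whole expression was flipped: the term t*(-t/tan(t) + 2)/sin(t) was incorrectly written as -t*(-t/tan(t) + 2)/sin(t)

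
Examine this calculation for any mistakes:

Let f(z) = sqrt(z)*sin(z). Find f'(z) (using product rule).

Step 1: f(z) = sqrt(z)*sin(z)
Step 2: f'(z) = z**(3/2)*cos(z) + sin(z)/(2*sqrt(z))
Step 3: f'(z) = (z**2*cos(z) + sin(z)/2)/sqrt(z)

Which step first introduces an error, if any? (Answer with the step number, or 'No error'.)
Step 2

Step 2 is incorrect due to a wrong exponent.
The step shows: z**(3/2)*cos(z) + sin(z)/(2*sqrt(z))
The correct value should be: sqrt(z)*cos(z) + sin(z)/(2*sqrt(z))

Explanation: The exponent 1/2 on z was incorrectly written as 3/2: the term sqrt(z)*cos(z) was incorrectly written as z**(3/2)*cos(z)
The later steps are derived from this incorrect expression, so the error originates in Step 2.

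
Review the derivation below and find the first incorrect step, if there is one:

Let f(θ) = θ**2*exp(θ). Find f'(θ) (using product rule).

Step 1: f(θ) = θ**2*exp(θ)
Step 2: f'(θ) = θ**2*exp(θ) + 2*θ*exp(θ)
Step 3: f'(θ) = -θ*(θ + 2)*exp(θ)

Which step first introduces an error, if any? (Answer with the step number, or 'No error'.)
Step 3

Step 3 is incorrect due to a sign flip.
The step shows: -θ*(θ + 2)*exp(θ)
The correct value should be: θ*(θ + 2)*exp(θ)

Explanation: The sign of the whole expression was flipped: the term θ*(θ + 2)*exp(θ) was incorrectly written as -θ*(θ + 2)*exp(θ)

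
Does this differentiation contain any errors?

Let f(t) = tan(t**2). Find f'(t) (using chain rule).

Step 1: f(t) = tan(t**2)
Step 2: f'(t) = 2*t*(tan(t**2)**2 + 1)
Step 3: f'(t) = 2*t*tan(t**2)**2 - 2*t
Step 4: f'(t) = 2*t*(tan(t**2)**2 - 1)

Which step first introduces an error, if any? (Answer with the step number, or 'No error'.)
Step 3

Step 3 is incorrect due to a sign flip.
The step shows: 2*t*tan(t**2)**2 - 2*t
The correct value should be: 2*t*tan(t**2)**2 + 2*t

Explanation: The sign of one term was flipped: the term 2*t was incorrectly written as -2*t
The later steps are derived from this incorrect expression, so the error originates in Step 3.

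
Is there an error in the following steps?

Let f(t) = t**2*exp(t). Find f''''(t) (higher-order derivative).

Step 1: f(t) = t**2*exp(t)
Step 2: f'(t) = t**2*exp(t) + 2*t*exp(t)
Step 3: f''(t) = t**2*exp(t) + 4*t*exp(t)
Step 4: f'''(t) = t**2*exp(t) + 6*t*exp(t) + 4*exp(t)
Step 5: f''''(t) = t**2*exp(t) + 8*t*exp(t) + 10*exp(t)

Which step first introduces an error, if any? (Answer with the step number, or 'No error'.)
Step 3

Step 3 is incorrect due to a dropped term.
The step shows: t**2*exp(t) + 4*t*exp(t)
The correct value should be: t**2*exp(t) + 4*t*exp(t) + 2*exp(t)

Explanation: A term was dropped: the term 2*exp(t) was incorrectly omitted
The later steps are derived from this incorrect expression, so the error originates in Step 3.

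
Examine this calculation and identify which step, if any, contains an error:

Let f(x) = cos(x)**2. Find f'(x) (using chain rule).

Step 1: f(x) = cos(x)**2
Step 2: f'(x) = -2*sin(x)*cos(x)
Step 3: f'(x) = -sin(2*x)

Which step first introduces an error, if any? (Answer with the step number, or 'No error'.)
No error

All steps in this derivation are correct.
The final answer f'(x) = -sin(2*x) is valid.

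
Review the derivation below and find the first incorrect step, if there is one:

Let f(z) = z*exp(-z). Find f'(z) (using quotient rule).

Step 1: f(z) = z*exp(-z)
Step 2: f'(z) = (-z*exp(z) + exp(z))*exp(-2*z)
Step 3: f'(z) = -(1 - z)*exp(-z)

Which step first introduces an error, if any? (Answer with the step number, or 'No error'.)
Step 3

Step 3 is incorrect due to a sign flip.
The step shows: -(1 - z)*exp(-z)
The correct value should be: (1 - z)*exp(-z)

Explanation: The sign of the whole expression was flipped: the term (1 - z)*exp(-z) was incorrectly written as -(1 - z)*exp(-z)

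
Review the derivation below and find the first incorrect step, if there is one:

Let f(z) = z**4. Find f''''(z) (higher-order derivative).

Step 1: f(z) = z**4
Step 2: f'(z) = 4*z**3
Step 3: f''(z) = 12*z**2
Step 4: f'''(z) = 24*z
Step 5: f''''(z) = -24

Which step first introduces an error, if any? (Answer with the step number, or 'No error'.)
Step 5

Step 5 is incorrect due to a sign flip.
The step shows: -24
The correct value should be: 24

Explanation: The sign of the whole expression was flipped: the term 24 was incorrectly written as -24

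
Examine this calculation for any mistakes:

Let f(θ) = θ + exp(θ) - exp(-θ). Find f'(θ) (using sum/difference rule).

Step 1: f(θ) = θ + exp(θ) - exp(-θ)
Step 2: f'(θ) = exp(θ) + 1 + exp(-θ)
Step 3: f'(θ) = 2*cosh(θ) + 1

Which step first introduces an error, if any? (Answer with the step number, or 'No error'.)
No error

All steps in this derivation are correct.
The final answer f'(θ) = 2*cosh(θ) + 1 is valid.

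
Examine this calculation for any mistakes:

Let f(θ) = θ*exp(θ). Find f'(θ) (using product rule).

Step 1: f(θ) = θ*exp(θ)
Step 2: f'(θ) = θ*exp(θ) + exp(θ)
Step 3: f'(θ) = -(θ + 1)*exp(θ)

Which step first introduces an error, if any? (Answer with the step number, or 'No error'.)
Step 3

Step 3 is incorrect due to a sign flip.
The step shows: -(θ + 1)*exp(θ)
The correct value should be: (θ + 1)*exp(θ)

Explanation: The sign of the whole expression was flipped: the term (θ + 1)*exp(θ) was incorrectly written as -(θ + 1)*exp(θ)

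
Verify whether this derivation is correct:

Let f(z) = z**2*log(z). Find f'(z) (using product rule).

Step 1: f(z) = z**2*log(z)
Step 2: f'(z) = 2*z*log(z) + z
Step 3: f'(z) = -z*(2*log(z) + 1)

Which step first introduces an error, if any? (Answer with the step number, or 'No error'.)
Step 3

Step 3 is incorrect due to a sign flip.
The step shows: -z*(2*log(z) + 1)
The correct value should be: z*(2*log(z) + 1)

Explanation: The sign of the whole expression was flipped: the term z*(2*log(z) + 1) was incorrectly written as -z*(2*log(z) + 1)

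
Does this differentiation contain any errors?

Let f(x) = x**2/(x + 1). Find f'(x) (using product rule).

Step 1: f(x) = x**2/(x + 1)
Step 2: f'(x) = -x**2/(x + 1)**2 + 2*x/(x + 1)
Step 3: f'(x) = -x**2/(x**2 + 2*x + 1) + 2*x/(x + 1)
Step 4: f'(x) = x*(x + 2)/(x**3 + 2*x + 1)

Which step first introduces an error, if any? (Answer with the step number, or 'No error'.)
Step 4

Step 4 is incorrect due to a wrong exponent.
The step shows: x*(x + 2)/(x**3 + 2*x + 1)
The correct value should be: x*(x + 2)/(x**2 + 2*x + 1)

Explanation: The exponent 2 on x was incorrectly written as 3: the term x*(x + 2)/(x**2 + 2*x + 1) was incorrectly written as x*(x + 2)/(x**3 + 2*x + 1)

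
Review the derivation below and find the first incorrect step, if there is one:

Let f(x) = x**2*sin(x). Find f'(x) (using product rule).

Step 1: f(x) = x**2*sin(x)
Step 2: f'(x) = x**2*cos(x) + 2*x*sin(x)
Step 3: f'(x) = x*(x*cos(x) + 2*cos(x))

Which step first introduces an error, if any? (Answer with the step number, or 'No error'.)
Step 3

Step 3 is incorrect due to a wrong trig function.
The step shows: x*(x*cos(x) + 2*cos(x))
The correct value should be: x*(x*cos(x) + 2*sin(x))

Explanation: sin(x) was incorrectly written as cos(x): the term x*(x*cos(x) + 2*sin(x)) was incorrectly written as x*(x*cos(x) + 2*cos(x))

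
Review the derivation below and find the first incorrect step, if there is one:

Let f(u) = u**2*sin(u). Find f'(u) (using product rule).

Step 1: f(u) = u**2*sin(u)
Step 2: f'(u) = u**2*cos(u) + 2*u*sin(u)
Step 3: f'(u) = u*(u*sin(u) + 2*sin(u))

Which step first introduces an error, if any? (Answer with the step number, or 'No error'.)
Step 3

Step 3 is incorrect due to a wrong trig function.
The step shows: u*(u*sin(u) + 2*sin(u))
The correct value should be: u*(u*cos(u) + 2*sin(u))

Explanation: cos(u) was incorrectly written as sin(u): the term u*(u*cos(u) + 2*sin(u)) was incorrectly written as u*(u*sin(u) + 2*sin(u))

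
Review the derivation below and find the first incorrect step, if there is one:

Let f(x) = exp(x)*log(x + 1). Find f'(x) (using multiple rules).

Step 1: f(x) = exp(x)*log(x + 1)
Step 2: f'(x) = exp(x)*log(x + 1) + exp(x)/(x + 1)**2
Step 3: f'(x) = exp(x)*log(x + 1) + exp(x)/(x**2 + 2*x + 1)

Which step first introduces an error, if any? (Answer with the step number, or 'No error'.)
Step 2

Step 2 is incorrect due to a wrong exponent.
The step shows: exp(x)*log(x + 1) + exp(x)/(x + 1)**2
The correct value should be: exp(x)*log(x + 1) + exp(x)/(x + 1)

Explanation: The exponent -1 on x + 1 was incorrectly written as -2: the term exp(x)/(x + 1) was incorrectly written as exp(x)/(x + 1)**2
The later steps are derived from this incorrect expression, so the error originates in Step 2.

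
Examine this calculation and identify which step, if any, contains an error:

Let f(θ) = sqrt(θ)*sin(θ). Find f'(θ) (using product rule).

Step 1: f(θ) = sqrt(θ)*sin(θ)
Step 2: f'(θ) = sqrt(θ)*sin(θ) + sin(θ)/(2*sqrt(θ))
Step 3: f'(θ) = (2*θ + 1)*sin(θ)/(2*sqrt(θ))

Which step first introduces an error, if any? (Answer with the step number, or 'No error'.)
Step 2

Step 2 is incorrect due to a wrong trig function.
The step shows: sqrt(θ)*sin(θ) + sin(θ)/(2*sqrt(θ))
The correct value should be: sqrt(θ)*cos(θ) + sin(θ)/(2*sqrt(θ))

Explanation: cos(θ) was incorrectly written as sin(θ): the term sqrt(θ)*cos(θ) was incorrectly written as sqrt(θ)*sin(θ)
The later steps are derived from this incorrect expression, so the error originates in Step 2.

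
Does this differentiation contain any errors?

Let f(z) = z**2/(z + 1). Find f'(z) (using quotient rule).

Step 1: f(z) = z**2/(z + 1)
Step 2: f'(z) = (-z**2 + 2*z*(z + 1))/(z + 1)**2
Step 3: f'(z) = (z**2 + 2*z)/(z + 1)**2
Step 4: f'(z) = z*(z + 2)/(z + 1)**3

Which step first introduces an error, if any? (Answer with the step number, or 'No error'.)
Step 4

Step 4 is incorrect due to a wrong exponent.
The step shows: z*(z + 2)/(z + 1)**3
The correct value should be: z*(z + 2)/(z + 1)**2

Explanation: The exponent -2 on z + 1 was incorrectly written as -3: the term z*(z + 2)/(z + 1)**2 was incorrectly written as z*(z + 2)/(z + 1)**3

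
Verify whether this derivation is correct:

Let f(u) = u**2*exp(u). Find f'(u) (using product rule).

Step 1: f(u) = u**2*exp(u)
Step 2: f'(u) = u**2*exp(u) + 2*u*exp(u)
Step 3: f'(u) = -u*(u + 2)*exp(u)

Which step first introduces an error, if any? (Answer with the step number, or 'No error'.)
Step 3

Step 3 is incorrect due to a sign flip.
The step shows: -u*(u + 2)*exp(u)
The correct value should be: u*(u + 2)*exp(u)

Explanation: The sign of the whole expression was flipped: the term u*(u + 2)*exp(u) was incorrectly written as -u*(u + 2)*exp(u)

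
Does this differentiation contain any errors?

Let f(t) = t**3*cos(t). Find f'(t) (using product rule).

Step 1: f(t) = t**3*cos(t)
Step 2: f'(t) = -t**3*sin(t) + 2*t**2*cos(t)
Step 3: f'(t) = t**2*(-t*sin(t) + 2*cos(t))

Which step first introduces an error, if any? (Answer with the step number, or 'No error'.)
Step 2

Step 2 is incorrect due to a wrong coefficient.
The step shows: -t**3*sin(t) + 2*t**2*cos(t)
The correct value should be: -t**3*sin(t) + 3*t**2*cos(t)

Explanation: The coefficient 3 was incorrectly written as 2: the term 3*t**2*cos(t) was incorrectly written as 2*t**2*cos(t)
The later steps are derived from this incorrect expression, so the error originates in Step 2.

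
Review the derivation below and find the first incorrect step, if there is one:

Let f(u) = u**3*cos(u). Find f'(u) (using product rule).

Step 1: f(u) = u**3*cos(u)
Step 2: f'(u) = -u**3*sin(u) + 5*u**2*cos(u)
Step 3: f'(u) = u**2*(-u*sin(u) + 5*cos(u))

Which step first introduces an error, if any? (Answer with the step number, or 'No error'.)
Step 2

Step 2 is incorrect due to a wrong coefficient.
The step shows: -u**3*sin(u) + 5*u**2*cos(u)
The correct value should be: -u**3*sin(u) + 3*u**2*cos(u)

Explanation: The coefficient 3 was incorrectly written as 5: the term 3*u**2*cos(u) was incorrectly written as 5*u**2*cos(u)
The later steps are derived from this incorrect expression, so the error originates in Step 2.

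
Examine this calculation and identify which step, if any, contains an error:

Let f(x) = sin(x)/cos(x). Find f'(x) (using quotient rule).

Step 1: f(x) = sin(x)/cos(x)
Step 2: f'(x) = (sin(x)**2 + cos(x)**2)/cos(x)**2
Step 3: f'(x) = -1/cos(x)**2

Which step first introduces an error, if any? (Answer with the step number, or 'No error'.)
Step 3

Step 3 is incorrect due to a sign flip.
The step shows: -1/cos(x)**2
The correct value should be: cos(x)**(-2)

Explanation: The sign of the whole expression was flipped: the term cos(x)**(-2) was incorrectly written as -1/cos(x)**2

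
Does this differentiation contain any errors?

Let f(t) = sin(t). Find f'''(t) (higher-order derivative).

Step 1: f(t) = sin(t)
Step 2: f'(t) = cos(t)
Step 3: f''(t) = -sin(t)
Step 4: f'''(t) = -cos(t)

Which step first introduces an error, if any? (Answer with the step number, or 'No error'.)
No error

All steps in this derivation are correct.
The final answer f'''(t) = -cos(t) is valid.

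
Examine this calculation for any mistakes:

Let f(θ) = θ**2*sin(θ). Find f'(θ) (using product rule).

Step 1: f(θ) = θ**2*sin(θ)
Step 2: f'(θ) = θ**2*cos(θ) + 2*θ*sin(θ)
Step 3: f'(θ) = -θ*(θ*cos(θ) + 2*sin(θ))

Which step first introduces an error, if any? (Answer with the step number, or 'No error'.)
Step 3

Step 3 is incorrect due to a sign flip.
The step shows: -θ*(θ*cos(θ) + 2*sin(θ))
The correct value should be: θ*(θ*cos(θ) + 2*sin(θ))

Explanation: The sign of the whole expression was flipped: the term θ*(θ*cos(θ) + 2*sin(θ)) was incorrectly written as -θ*(θ*cos(θ) + 2*sin(θ))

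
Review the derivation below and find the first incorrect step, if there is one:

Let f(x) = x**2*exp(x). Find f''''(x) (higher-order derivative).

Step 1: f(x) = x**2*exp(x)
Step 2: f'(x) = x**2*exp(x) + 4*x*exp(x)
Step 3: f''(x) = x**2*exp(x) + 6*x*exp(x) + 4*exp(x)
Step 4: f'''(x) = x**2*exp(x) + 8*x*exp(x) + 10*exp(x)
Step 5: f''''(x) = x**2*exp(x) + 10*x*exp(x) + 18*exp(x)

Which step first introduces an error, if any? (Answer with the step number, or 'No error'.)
Step 2

Step 2 is incorrect due to a wrong coefficient.
The step shows: x**2*exp(x) + 4*x*exp(x)
The correct value should be: x**2*exp(x) + 2*x*exp(x)

Explanation: The coefficient 2 was incorrectly written as 4: the term 2*x*exp(x) was incorrectly written as 4*x*exp(x)
The later steps are derived from this incorrect expression, so the error originates in Step 2.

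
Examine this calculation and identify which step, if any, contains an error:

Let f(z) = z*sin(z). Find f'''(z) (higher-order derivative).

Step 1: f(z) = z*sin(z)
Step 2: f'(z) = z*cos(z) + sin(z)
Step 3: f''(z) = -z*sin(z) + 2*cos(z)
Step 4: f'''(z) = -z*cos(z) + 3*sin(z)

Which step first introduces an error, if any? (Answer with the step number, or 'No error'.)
Step 4

Step 4 is incorrect due to a sign flip.
The step shows: -z*cos(z) + 3*sin(z)
The correct value should be: -z*cos(z) - 3*sin(z)

Explanation: The sign of one term was flipped: the term -3*sin(z) was incorrectly written as 3*sin(z)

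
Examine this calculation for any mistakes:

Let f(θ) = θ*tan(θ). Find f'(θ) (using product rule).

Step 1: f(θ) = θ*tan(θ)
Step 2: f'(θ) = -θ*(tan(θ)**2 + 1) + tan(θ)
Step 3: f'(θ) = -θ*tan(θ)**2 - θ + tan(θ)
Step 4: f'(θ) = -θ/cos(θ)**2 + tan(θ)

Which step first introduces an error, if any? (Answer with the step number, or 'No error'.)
Step 2

Step 2 is incorrect due to a sign flip.
The step shows: -θ*(tan(θ)**2 + 1) + tan(θ)
The correct value should be: θ*(tan(θ)**2 + 1) + tan(θ)

Explanation: The sign of one term was flipped: the term θ*(tan(θ)**2 + 1) was incorrectly written as -θ*(tan(θ)**2 + 1)
The later steps are derived from this incorrect expression, so the error originates in Step 2.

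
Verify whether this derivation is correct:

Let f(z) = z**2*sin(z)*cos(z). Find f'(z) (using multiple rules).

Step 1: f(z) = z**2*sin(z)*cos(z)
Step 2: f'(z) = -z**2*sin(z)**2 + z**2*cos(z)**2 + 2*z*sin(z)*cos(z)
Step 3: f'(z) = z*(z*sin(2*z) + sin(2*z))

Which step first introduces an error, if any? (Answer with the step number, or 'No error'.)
Step 3

Step 3 is incorrect due to a wrong trig function.
The step shows: z*(z*sin(2*z) + sin(2*z))
The correct value should be: z*(z*cos(2*z) + sin(2*z))

Explanation: cos(2*z) was incorrectly written as sin(2*z): the term z*(z*cos(2*z) + sin(2*z)) was incorrectly written as z*(z*sin(2*z) + sin(2*z))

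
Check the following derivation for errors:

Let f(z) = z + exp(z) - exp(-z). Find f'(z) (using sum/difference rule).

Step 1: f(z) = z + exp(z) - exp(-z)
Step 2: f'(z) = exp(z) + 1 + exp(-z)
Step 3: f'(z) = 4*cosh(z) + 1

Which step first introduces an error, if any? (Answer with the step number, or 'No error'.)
Step 3

Step 3 is incorrect due to a wrong coefficient.
The step shows: 4*cosh(z) + 1
The correct value should be: 2*cosh(z) + 1

Explanation: The coefficient 2 was incorrectly written as 4: the term 2*cosh(z) was incorrectly written as 4*cosh(z)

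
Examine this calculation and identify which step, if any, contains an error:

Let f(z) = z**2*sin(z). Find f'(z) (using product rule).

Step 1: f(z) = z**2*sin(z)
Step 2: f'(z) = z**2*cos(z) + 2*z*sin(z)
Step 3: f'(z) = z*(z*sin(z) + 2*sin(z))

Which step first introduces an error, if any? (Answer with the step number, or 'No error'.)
Step 3

Step 3 is incorrect due to a wrong trig function.
The step shows: z*(z*sin(z) + 2*sin(z))
The correct value should be: z*(z*cos(z) + 2*sin(z))

Explanation: cos(z) was incorrectly written as sin(z): the term z*(z*cos(z) + 2*sin(z)) was incorrectly written as z*(z*sin(z) + 2*sin(z))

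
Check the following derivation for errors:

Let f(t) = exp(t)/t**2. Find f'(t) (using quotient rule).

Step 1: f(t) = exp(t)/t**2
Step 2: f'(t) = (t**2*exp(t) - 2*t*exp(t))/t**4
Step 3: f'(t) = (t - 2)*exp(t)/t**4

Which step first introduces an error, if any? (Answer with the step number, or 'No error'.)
Step 3

Step 3 is incorrect due to a wrong exponent.
The step shows: (t - 2)*exp(t)/t**4
The correct value should be: (t - 2)*exp(t)/t**3

Explanation: The exponent -3 on t was incorrectly written as -4: the term (t - 2)*exp(t)/t**3 was incorrectly written as (t - 2)*exp(t)/t**4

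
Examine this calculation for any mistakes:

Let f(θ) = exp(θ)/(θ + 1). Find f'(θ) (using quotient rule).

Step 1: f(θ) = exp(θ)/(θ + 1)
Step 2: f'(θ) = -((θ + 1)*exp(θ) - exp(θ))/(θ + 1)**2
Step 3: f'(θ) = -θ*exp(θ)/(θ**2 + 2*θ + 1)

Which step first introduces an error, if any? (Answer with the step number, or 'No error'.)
Step 2

Step 2 is incorrect due to a sign flip.
The step shows: -((θ + 1)*exp(θ) - exp(θ))/(θ + 1)**2
The correct value should be: ((θ + 1)*exp(θ) - exp(θ))/(θ + 1)**2

Explanation: The sign of the whole expression was flipped: the term ((θ + 1)*exp(θ) - exp(θ))/(θ + 1)**2 was incorrectly written as -((θ + 1)*exp(θ) - exp(θ))/(θ + 1)**2
The later steps are derived from this incorrect expression, so the error originates in Step 2.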